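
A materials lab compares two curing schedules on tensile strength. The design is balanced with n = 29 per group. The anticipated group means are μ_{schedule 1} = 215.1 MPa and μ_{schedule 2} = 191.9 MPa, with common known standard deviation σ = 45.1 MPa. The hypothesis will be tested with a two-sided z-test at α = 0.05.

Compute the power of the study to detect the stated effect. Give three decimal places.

Standardized effect: d = |μ_{schedule 1} − μ_{schedule 2}| / σ = |215.1 − 191.9| / 45.1 = 0.5144
Noncentrality parameter: λ = d·√(n/2) = 0.5144 × √(29/2) = 1.9588
Critical value for a two-sided test at α = 0.05: z_{α/2} = 1.960.
Power = Φ(λ − 1.960) + Φ(−λ − 1.960) = Φ(-0.001) + Φ(-3.919) = 0.4995 + 0.0000 = 0.4996.

Power ≈ 0.500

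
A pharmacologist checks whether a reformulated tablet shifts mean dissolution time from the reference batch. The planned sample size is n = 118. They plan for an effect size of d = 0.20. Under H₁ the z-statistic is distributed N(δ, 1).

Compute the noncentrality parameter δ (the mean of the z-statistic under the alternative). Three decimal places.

δ = d·√n = 0.20 × √118 = 2.1726

δ ≈ 2.173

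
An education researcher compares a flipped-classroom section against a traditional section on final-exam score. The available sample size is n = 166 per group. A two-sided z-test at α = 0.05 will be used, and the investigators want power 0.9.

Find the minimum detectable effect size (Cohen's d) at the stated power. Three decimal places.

Required noncentrality: δ = z_{0.025} + z_{0.10} = 1.960 + 1.282 = 3.242.
(The second rejection-region term Φ(−δ − z_{α/2}) is negligible and dropped.)
δ = d·√(n/2) ⇒ d = δ/√(n/2) = 3.242/√(166/2) = 0.3558.

d ≈ 0.356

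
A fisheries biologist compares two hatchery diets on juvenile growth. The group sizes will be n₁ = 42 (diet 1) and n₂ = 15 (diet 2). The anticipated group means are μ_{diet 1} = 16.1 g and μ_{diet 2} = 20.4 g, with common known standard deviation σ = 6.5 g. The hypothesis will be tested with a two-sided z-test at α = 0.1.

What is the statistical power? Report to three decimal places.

Power ≈ 0.710

Standardized effect: d = |μ_{diet 1} − μ_{diet 2}| / σ = |16.1 − 20.4| / 6.5 = 0.6615
Noncentrality parameter: δ = d / √(1/n₁ + 1/n₂) = 0.6615 / √(1/42 + 1/15) = 2.1993
Two-sided α = 0.1 → critical value z_{0.05} = 1.645.
Power = Φ(δ − 1.645) + Φ(−δ − 1.645) = Φ(0.554) + Φ(-3.844) = 0.7104 + 0.0001 = 0.7104.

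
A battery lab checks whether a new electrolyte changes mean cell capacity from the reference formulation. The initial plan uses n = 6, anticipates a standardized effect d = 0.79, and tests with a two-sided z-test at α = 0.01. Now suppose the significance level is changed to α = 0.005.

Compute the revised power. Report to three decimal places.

Power ≈ 0.192

δ = d·√n = 0.79 × √6 = 1.9351 (unchanged). New critical value: z_{0.0025} = 2.807.
Revised power = Φ(δ − 2.807) + Φ(−δ − 2.807) = Φ(-0.872) + Φ(-4.742) = 0.1916 + 0.0000 = 0.1916.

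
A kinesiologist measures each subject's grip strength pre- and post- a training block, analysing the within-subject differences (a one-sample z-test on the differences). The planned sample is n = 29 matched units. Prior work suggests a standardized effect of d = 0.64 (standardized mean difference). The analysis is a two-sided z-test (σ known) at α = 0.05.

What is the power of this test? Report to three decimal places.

Power ≈ 0.931

Noncentrality parameter: δ = d·√n = 0.64 × √29 = 3.4465
Critical value for a two-sided test at α = 0.05: z_{α/2} = 1.960.
Power = Φ(δ − 1.960) + Φ(−δ − 1.960) = Φ(1.487) + Φ(-5.406) = 0.9314 + 0.0000 = 0.9314.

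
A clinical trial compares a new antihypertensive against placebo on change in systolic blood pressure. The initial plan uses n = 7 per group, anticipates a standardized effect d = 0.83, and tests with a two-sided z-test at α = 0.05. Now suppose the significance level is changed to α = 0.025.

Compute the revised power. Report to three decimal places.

Power ≈ 0.246

δ = d·√(n/2) = 0.83 × √(7/2) = 1.5528 (unchanged). New critical value: z_{0.0125} = 2.241.
Revised power = Φ(δ − 2.241) + Φ(−δ − 2.241) = Φ(-0.689) + Φ(-3.794) = 0.2455 + 0.0001 = 0.2456.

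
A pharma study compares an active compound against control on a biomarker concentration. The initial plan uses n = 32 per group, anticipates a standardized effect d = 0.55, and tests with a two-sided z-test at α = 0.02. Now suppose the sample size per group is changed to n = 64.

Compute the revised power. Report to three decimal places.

Power ≈ 0.784

With n = 64 per group: δ = d·√(n/2) = 0.55 × √(64/2) = 3.1113. Critical value z_{0.01} = 2.326.
Revised power = Φ(δ − 2.326) + Φ(−δ − 2.326) = Φ(0.785) + Φ(-5.438) = 0.7838 + 0.0000 = 0.7838.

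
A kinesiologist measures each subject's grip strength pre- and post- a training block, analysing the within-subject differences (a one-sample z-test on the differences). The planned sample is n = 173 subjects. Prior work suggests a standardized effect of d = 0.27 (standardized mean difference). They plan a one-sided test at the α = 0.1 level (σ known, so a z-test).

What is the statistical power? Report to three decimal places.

Noncentrality parameter: δ = d·√n = 0.27 × √173 = 3.5513
Critical value for a one-sided test at α = 0.1: z_α = 1.282.
Power = P(Z > 1.282 − δ) = Φ(2.270) = 0.9884.

Power ≈ 0.988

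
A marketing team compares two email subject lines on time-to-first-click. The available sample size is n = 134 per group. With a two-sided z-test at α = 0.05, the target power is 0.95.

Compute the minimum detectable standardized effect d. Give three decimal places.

Required noncentrality: δ = z_{0.025} + z_{0.05} = 1.960 + 1.645 = 3.605.
(Lower-tail contribution to power is negligible for δ > 0.)
δ = d·√(n/2) ⇒ d = δ/√(n/2) = 3.605/√(134/2) = 0.4404.

d ≈ 0.440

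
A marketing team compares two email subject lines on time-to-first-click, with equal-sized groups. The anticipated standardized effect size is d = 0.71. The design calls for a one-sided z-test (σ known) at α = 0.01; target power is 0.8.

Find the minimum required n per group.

n = 40 per group

Set Φ(δ − 2.326) = 0.8; then δ − 2.326 = Φ⁻¹(0.8) = 0.842, giving δ = 3.168.
δ = d·√(n/2) ⇒ n = 2(δ/d)² = 2 × (3.168 / 0.71)² = 39.82.
Round up to the next whole unit.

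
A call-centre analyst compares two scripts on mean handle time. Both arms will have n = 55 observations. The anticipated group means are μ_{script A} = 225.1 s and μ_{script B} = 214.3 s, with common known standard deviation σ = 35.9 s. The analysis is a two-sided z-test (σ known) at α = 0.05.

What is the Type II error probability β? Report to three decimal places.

β ≈ 0.649

Standardized effect: d = |μ_{script A} − μ_{script B}| / σ = |225.1 − 214.3| / 35.9 = 0.3008
Noncentrality parameter: δ = d·√(n/2) = 0.3008 × √(55/2) = 1.5776
Two-sided α = 0.05 → critical value z_{0.025} = 1.960.
Power = Φ(δ − 1.960) + Φ(−δ − 1.960) = Φ(-0.382) + Φ(-3.538) = 0.3511 + 0.0002 = 0.3513.
Type II error: β = 1 − power = 1 − 0.3513 = 0.6487.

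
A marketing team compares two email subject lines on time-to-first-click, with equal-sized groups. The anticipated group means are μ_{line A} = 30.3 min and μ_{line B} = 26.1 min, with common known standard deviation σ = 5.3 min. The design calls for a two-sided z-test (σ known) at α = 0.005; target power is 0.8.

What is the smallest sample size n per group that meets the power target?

n = 43 per group

Standardized effect: d = |μ_{line A} − μ_{line B}| / σ = |30.3 − 26.1| / 5.3 = 0.7925
For power 0.8 need Φ(δ − z_{0.0025}) = 0.8, so δ = z_{0.0025} + z_{0.20} = 2.807 + 0.842 = 3.649.
(The Φ(−δ − z_{α/2}) term is vanishingly small for δ > 0 and is dropped in the standard sample-size formula.)
δ = d·√(n/2) ⇒ n = 2(δ/d)² = 2 × (3.649 / 0.7925)² = 42.40.
Rounding up, n = 43 per group.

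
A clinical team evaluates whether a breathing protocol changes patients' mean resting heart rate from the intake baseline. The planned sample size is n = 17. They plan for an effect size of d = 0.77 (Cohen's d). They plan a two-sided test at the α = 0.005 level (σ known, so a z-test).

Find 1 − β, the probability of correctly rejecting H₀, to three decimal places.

Power ≈ 0.643

Noncentrality parameter: δ = d·√n = 0.77 × √17 = 3.1748
Two-sided α = 0.005 → critical value z_{0.0025} = 2.807.
Power = Φ(δ − 2.807) + Φ(−δ − 2.807) = Φ(0.368) + Φ(-5.982) = 0.6435 + 0.0000 = 0.6435.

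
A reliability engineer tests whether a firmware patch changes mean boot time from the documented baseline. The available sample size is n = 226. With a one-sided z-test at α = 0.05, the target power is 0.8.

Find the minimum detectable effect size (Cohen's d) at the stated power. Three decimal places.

d ≈ 0.165

Need Φ(δ − 1.645) = 0.8, so δ = 1.645 + 0.842 = 2.486.
δ = d·√n ⇒ d = δ/√n = 2.486/√226 = 0.1654.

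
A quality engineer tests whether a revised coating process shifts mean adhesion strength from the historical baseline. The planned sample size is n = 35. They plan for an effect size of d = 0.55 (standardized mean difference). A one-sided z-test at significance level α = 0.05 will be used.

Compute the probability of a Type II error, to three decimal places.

β ≈ 0.054

Noncentrality parameter: λ = d·√n = 0.55 × √35 = 3.2538
One-sided α = 0.05 → critical value z_{0.05} = 1.645.
Power = P(Z > 1.645 − λ) = Φ(1.609) = 0.9462.
Type II error: β = 1 − power = 1 − 0.9462 = 0.0538.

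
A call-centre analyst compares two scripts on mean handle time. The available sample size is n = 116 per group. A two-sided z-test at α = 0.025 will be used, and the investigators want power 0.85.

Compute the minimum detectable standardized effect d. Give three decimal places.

Required noncentrality: δ = z_{0.0125} + z_{0.15} = 2.241 + 1.036 = 3.278.
(The second rejection-region term Φ(−δ − z_{α/2}) is negligible and dropped.)
δ = d·√(n/2) ⇒ d = δ/√(n/2) = 3.278/√(116/2) = 0.4304.

d ≈ 0.430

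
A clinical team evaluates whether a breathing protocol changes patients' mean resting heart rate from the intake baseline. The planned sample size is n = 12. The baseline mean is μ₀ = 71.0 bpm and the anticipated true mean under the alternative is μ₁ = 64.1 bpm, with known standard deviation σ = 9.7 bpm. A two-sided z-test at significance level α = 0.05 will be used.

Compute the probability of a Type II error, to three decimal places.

β ≈ 0.307

Standardized effect: d = |μ₁ − μ₀| / σ = |64.1 − 71.0| / 9.7 = 0.7113
Noncentrality parameter: δ = d·√n = 0.7113 × √12 = 2.4642
Two-sided α = 0.05 → critical value z_{0.025} = 1.960.
Power = Φ(δ − 1.960) + Φ(−δ − 1.960) = Φ(0.504) + Φ(-4.424) = 0.6929 + 0.0000 = 0.6929.
Type II error: β = 1 − power = 1 − 0.6929 = 0.3071.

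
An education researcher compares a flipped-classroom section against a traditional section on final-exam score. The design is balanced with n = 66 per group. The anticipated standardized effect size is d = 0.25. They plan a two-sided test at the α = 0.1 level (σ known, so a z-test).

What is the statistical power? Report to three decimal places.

Noncentrality parameter: δ = d·√(n/2) = 0.25 × √(66/2) = 1.4361
Critical value for a two-sided test at α = 0.1: z_{α/2} = 1.645.
Power = Φ(δ − 1.645) + Φ(−δ − 1.645) = Φ(-0.209) + Φ(-3.081) = 0.4173 + 0.0010 = 0.4184.

Power ≈ 0.418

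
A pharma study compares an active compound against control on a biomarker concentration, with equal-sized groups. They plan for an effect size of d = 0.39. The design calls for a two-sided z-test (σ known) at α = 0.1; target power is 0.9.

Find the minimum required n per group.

n = 113 per group

For power 0.9 need Φ(δ − z_{0.05}) = 0.9, so δ = z_{0.05} + z_{0.10} = 1.645 + 1.282 = 2.926.
(For δ > 0 the lower-tail rejection region contributes negligibly to power, so the one-term inversion is standard.)
δ = d·√(n/2) ⇒ n = 2(δ/d)² = 2 × (2.926 / 0.39)² = 112.61.
Rounding up, n = 113 per group.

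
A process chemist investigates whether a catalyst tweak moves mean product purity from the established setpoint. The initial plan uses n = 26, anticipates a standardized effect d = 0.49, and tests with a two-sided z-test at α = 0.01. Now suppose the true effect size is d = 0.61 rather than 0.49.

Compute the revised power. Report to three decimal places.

With d = 0.61: δ = d·√n = 0.61 × √26 = 3.1104. Critical value z_{0.005} = 2.576.
Revised power = Φ(δ − 2.576) + Φ(−δ − 2.576) = Φ(0.535) + Φ(-5.686) = 0.7035 + 0.0000 = 0.7035.

Power ≈ 0.704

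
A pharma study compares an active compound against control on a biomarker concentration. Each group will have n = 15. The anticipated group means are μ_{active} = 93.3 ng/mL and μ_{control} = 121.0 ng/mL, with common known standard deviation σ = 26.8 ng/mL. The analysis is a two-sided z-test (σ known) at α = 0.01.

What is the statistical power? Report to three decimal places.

Power ≈ 0.601

Standardized effect: d = |μ_{active} − μ_{control}| / σ = |93.3 − 121.0| / 26.8 = 1.0336
Noncentrality parameter: δ = d·√(n/2) = 1.0336 × √(15/2) = 2.8306
Critical value for a two-sided test at α = 0.01: z_{α/2} = 2.576.
Power = Φ(δ − 2.576) + Φ(−δ − 2.576) = Φ(0.255) + Φ(-5.406) = 0.6005 + 0.0000 = 0.6005.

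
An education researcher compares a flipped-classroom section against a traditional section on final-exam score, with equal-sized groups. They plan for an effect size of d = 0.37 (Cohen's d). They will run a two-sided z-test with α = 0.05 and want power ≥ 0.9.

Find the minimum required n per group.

Set Φ(δ − 1.960) = 0.9; then δ − 1.960 = Φ⁻¹(0.9) = 1.282, giving δ = 3.242.
(Ignoring the negligible lower-tail rejection probability gives the usual closed-form inversion.)
δ = d·√(n/2) ⇒ n = 2(δ/d)² = 2 × (3.242 / 0.37)² = 153.51.
Rounding up, n = 154 per group.

n = 154 per group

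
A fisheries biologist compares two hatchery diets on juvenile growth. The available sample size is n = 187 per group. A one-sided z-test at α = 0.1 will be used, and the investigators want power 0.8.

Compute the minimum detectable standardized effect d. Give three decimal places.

d ≈ 0.220

Required noncentrality: δ = z_{0.1} + z_{0.20} = 1.282 + 0.842 = 2.123.
δ = d·√(n/2) ⇒ d = δ/√(n/2) = 2.123/√(187/2) = 0.2196.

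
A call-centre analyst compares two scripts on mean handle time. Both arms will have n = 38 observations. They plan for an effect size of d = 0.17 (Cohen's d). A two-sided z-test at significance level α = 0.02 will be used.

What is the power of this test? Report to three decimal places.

Power ≈ 0.058

Noncentrality parameter: δ = d·√(n/2) = 0.17 × √(38/2) = 0.7410
Two-sided α = 0.02 → critical value z_{0.01} = 2.326.
Power = Φ(δ − 2.326) + Φ(−δ − 2.326) = Φ(-1.585) + Φ(-3.067) = 0.0564 + 0.0011 = 0.0575.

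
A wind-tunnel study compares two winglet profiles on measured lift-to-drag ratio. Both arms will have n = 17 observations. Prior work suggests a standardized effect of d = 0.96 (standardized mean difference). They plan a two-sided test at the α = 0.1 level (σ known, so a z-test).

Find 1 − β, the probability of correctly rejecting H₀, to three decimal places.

Power ≈ 0.876

Noncentrality parameter: δ = d·√(n/2) = 0.96 × √(17/2) = 2.7989
Two-sided α = 0.1 → critical value z_{0.05} = 1.645.
Power = Φ(δ − 1.645) + Φ(−δ − 1.645) = Φ(1.154) + Φ(-4.444) = 0.8758 + 0.0000 = 0.8758.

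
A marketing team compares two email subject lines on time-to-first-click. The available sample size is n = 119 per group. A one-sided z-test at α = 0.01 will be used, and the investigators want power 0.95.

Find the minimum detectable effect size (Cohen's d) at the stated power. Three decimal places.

d ≈ 0.515

Need Φ(δ − 2.326) = 0.95, so δ = 2.326 + 1.645 = 3.971.
δ = d·√(n/2) ⇒ d = δ/√(n/2) = 3.971/√(119/2) = 0.5148.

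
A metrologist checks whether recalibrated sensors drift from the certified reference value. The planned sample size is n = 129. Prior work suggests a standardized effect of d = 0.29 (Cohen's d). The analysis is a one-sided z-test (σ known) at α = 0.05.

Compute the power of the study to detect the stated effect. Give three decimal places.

Noncentrality parameter: δ = d·√n = 0.29 × √129 = 3.2938
One-sided α = 0.05 → critical value z_{0.05} = 1.645.
Power = Φ(δ − 1.645) = Φ(1.649) = 0.9504.

Power ≈ 0.950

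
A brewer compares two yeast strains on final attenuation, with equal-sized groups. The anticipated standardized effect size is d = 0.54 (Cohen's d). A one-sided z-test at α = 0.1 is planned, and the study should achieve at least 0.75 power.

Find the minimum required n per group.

Set Φ(δ − 1.282) = 0.75; then δ − 1.282 = Φ⁻¹(0.75) = 0.674, giving δ = 1.956.
δ = d·√(n/2) ⇒ n = 2(δ/d)² = 2 × (1.956 / 0.54)² = 26.24.
Round up to the next whole unit.

n = 27 per group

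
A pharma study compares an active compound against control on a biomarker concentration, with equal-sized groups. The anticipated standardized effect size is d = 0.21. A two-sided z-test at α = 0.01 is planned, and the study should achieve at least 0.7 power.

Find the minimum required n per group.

n = 436 per group

For power 0.7 need Φ(δ − z_{0.005}) = 0.7, so δ = z_{0.005} + z_{0.30} = 2.576 + 0.524 = 3.100.
(The Φ(−δ − z_{α/2}) term is vanishingly small for δ > 0 and is dropped in the standard sample-size formula.)
δ = d·√(n/2) ⇒ n = 2(δ/d)² = 2 × (3.100 / 0.21)² = 435.89.
Rounding up, n = 436 per group.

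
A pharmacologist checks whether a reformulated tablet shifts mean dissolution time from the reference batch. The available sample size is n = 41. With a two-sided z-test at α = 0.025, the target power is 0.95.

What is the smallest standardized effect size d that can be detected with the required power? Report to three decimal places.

d ≈ 0.607

Need Φ(δ − 2.241) = 0.95, so δ = 2.241 + 1.645 = 3.886.
(The second rejection-region term Φ(−δ − z_{α/2}) is negligible and dropped.)
δ = d·√n ⇒ d = δ/√n = 3.886/√41 = 0.6069.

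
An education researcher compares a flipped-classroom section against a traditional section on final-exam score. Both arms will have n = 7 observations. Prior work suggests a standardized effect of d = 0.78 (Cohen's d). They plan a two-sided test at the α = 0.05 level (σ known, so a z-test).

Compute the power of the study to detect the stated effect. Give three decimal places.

Noncentrality parameter: δ = d·√(n/2) = 0.78 × √(7/2) = 1.4592
Two-sided α = 0.05 → critical value z_{0.025} = 1.960.
Power = Φ(δ − 1.960) + Φ(−δ − 1.960) = Φ(-0.501) + Φ(-3.419) = 0.3083 + 0.0003 = 0.3086.

Power ≈ 0.309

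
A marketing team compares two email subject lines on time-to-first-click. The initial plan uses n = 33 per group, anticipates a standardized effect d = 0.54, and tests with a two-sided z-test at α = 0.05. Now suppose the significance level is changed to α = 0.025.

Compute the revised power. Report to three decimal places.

Power ≈ 0.481

δ = d·√(n/2) = 0.54 × √(33/2) = 2.1935 (unchanged). New critical value: z_{0.0125} = 2.241.
Revised power = Φ(δ − 2.241) + Φ(−δ − 2.241) = Φ(-0.048) + Φ(-4.435) = 0.4809 + 0.0000 = 0.4809.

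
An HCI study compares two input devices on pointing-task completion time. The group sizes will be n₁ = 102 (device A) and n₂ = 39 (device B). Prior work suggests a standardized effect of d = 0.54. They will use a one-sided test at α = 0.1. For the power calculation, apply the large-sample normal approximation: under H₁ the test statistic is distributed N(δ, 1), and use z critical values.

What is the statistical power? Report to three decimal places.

Power ≈ 0.944

Noncentrality parameter: δ = d / √(1/n₁ + 1/n₂) = 0.54 / √(1/102 + 1/39) = 2.8682
Critical value for a one-sided test at α = 0.1: z_α = 1.282.
Power = Φ(δ − 1.282) = Φ(1.587) = 0.9437.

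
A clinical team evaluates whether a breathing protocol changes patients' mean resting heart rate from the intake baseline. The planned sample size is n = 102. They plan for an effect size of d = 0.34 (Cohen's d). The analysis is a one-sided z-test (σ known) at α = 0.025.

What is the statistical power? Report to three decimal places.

Noncentrality parameter: δ = d·√n = 0.34 × √102 = 3.4338
Critical value for a one-sided test at α = 0.025: z_α = 1.960.
Power = P(Z > 1.960 − δ) = Φ(1.474) = 0.9297.

Power ≈ 0.930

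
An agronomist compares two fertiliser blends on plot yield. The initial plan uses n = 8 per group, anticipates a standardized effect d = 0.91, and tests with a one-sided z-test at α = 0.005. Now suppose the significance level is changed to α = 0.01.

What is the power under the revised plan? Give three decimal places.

δ = d·√(n/2) = 0.91 × √(8/2) = 1.8200 (unchanged). New critical value: z_{0.01} = 2.326.
Revised power = Φ(δ − 2.326) = Φ(-0.506) = 0.3063.

Power ≈ 0.306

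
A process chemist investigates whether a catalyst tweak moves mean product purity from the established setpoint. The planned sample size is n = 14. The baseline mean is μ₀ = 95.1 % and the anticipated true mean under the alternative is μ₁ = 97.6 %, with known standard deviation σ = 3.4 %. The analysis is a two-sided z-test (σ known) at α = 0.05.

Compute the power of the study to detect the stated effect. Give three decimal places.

Power ≈ 0.786

Standardized effect: d = |μ₁ − μ₀| / σ = |97.6 − 95.1| / 3.4 = 0.7353
Noncentrality parameter: λ = d·√n = 0.7353 × √14 = 2.7512
Two-sided α = 0.05 → critical value z_{0.025} = 1.960.
Power = Φ(λ − 1.960) + Φ(−λ − 1.960) = Φ(0.791) + Φ(-4.711) = 0.7856 + 0.0000 = 0.7856.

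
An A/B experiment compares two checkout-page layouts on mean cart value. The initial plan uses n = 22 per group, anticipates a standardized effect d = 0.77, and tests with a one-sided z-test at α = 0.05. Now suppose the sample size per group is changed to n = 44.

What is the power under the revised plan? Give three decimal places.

Power ≈ 0.975

With n = 44 per group: δ = d·√(n/2) = 0.77 × √(44/2) = 3.6116. Critical value z_{0.05} = 1.645.
Revised power = P(Z > 1.645 − δ) = Φ(1.967) = 0.9754.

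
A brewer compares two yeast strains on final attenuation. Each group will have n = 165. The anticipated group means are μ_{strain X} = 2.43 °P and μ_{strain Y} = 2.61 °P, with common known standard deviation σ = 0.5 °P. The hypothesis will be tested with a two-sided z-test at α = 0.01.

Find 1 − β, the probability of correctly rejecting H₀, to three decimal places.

Power ≈ 0.756

Standardized effect: d = |μ_{strain X} − μ_{strain Y}| / σ = |2.43 − 2.61| / 0.5 = 0.3600
Noncentrality parameter: δ = d·√(n/2) = 0.3600 × √(165/2) = 3.2699
Critical value for a two-sided test at α = 0.01: z_{α/2} = 2.576.
Power = Φ(δ − 2.576) + Φ(−δ − 2.576) = Φ(0.694) + Φ(-5.846) = 0.7562 + 0.0000 = 0.7562.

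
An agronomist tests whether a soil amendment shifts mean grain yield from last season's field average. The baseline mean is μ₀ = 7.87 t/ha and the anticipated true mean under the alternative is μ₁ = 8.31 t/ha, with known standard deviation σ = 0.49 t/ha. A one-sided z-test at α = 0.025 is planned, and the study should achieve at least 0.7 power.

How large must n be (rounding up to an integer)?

n = 8

Standardized effect: d = |μ₁ − μ₀| / σ = |8.31 − 7.87| / 0.49 = 0.8980
For power 0.7 need Φ(δ − z_{0.025}) = 0.7, so δ = z_{0.025} + z_{0.30} = 1.960 + 0.524 = 2.484.
δ = d·√n ⇒ n = (δ/d)² = (2.484 / 0.8980)² = 7.65.
Rounding up, n = 8.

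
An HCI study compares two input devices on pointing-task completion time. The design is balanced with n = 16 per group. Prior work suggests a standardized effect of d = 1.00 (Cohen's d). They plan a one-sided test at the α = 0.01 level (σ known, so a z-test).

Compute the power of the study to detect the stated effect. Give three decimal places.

Noncentrality parameter: δ = d·√(n/2) = 1.00 × √(16/2) = 2.8284
Critical value for a one-sided test at α = 0.01: z_α = 2.326.
Power = P(Z > 2.326 − δ) = Φ(0.502) = 0.6922.

Power ≈ 0.692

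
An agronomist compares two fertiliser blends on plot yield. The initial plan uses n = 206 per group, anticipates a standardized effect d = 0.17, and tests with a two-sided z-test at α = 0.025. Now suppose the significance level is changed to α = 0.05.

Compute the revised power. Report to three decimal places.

Power ≈ 0.407

δ = d·√(n/2) = 0.17 × √(206/2) = 1.7253 (unchanged). New critical value: z_{0.025} = 1.960.
Revised power = Φ(δ − 1.960) + Φ(−δ − 1.960) = Φ(-0.235) + Φ(-3.685) = 0.4072 + 0.0001 = 0.4074.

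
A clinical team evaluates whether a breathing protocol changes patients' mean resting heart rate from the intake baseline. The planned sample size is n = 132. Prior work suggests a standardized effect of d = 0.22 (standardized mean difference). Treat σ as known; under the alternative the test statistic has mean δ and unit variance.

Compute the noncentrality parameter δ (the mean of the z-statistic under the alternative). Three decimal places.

δ ≈ 2.528

The noncentrality parameter scales effect size by the design's sample-size factor: δ = d·√n = 0.22 × √132 = 2.5276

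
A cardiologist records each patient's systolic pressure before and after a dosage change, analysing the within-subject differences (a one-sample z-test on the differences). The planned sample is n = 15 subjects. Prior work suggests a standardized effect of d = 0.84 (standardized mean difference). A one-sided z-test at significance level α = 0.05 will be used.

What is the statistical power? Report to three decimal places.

Power ≈ 0.946

Noncentrality parameter: δ = d·√n = 0.84 × √15 = 3.2533
Critical value for a one-sided test at α = 0.05: z_α = 1.645.
Power = P(Z > 1.645 − δ) = Φ(1.608) = 0.9461.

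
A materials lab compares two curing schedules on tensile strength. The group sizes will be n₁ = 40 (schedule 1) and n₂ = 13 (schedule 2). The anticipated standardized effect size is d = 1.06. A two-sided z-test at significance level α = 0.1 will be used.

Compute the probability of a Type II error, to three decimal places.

β ≈ 0.047

Noncentrality parameter: δ = d / √(1/n₁ + 1/n₂) = 1.06 / √(1/40 + 1/13) = 3.3202
Critical value for a two-sided test at α = 0.1: z_{α/2} = 1.645.
Power = Φ(δ − 1.645) + Φ(−δ − 1.645) = Φ(1.675) + Φ(-4.965) = 0.9531 + 0.0000 = 0.9531.
Type II error: β = 1 − power = 1 − 0.9531 = 0.0469.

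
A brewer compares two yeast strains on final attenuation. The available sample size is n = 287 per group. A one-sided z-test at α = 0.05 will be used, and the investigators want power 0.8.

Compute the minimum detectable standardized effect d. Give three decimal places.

Required noncentrality: δ = z_{0.05} + z_{0.20} = 1.645 + 0.842 = 2.486.
δ = d·√(n/2) ⇒ d = δ/√(n/2) = 2.486/√(287/2) = 0.2076.

d ≈ 0.208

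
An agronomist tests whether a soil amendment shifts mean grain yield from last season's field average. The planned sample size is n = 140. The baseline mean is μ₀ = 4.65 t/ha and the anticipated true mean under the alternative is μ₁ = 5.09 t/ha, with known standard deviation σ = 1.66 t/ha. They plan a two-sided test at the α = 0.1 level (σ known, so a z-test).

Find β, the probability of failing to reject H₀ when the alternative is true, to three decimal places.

Standardized effect: d = |μ₁ − μ₀| / σ = |5.09 − 4.65| / 1.66 = 0.2651
Noncentrality parameter: λ = d·√n = 0.2651 × √140 = 3.1362
Critical value for a two-sided test at α = 0.1: z_{α/2} = 1.645.
Power = Φ(λ − 1.645) + Φ(−λ − 1.645) = Φ(1.491) + Φ(-4.781) = 0.9321 + 0.0000 = 0.9321.
Type II error: β = 1 − power = 1 − 0.9321 = 0.0679.

β ≈ 0.068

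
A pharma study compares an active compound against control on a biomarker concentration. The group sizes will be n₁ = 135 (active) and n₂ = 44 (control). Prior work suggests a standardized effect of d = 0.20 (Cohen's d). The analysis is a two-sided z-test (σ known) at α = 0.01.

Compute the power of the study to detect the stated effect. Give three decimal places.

Power ≈ 0.077

Noncentrality parameter: δ = d / √(1/n₁ + 1/n₂) = 0.20 / √(1/135 + 1/44) = 1.1521
Two-sided α = 0.01 → critical value z_{0.005} = 2.576.
Power = Φ(δ − 2.576) + Φ(−δ − 2.576) = Φ(-1.424) + Φ(-3.728) = 0.0773 + 0.0001 = 0.0774.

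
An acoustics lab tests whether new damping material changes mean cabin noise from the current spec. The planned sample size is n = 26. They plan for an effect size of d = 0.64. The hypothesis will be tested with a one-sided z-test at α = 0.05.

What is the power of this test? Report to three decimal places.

Power ≈ 0.947

Noncentrality parameter: δ = d·√n = 0.64 × √26 = 3.2634
One-sided α = 0.05 → critical value z_{0.05} = 1.645.
Power = P(Z > 1.645 − δ) = Φ(1.619) = 0.9472.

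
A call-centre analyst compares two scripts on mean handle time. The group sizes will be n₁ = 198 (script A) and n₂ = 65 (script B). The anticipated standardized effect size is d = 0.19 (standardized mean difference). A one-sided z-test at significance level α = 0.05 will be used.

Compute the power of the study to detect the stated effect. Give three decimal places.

Power ≈ 0.376

Noncentrality parameter: δ = d / √(1/n₁ + 1/n₂) = 0.19 / √(1/198 + 1/65) = 1.3291
Critical value for a one-sided test at α = 0.05: z_α = 1.645.
Power = Φ(δ − 1.645) = Φ(-0.316) = 0.3761.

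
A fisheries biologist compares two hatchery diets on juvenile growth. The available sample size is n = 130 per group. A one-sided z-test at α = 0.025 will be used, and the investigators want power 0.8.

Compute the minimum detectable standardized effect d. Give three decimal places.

d ≈ 0.347

Required noncentrality: δ = z_{0.025} + z_{0.20} = 1.960 + 0.842 = 2.802.
δ = d·√(n/2) ⇒ d = δ/√(n/2) = 2.802/√(130/2) = 0.3475.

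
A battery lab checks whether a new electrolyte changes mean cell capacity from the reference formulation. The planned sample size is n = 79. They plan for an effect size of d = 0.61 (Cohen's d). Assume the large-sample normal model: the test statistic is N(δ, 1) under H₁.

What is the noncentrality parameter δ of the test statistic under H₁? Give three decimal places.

δ ≈ 5.422

The noncentrality parameter scales effect size by the design's sample-size factor: δ = d·√n = 0.61 × √79 = 5.4218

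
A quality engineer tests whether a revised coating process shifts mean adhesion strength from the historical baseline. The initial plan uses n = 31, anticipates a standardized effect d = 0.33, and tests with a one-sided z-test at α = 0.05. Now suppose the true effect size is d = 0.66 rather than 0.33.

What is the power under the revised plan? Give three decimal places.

With d = 0.66: δ = d·√n = 0.66 × √31 = 3.6747. Critical value z_{0.05} = 1.645.
Revised power = P(Z > 1.645 − δ) = Φ(2.030) = 0.9788.

Power ≈ 0.979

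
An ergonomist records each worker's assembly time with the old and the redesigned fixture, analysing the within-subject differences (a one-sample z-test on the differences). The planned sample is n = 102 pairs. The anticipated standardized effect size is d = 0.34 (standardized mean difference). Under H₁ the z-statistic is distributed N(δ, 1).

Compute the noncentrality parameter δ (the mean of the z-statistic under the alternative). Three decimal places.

δ ≈ 3.434

The noncentrality parameter scales effect size by the design's sample-size factor: δ = d·√n = 0.34 × √102 = 3.4338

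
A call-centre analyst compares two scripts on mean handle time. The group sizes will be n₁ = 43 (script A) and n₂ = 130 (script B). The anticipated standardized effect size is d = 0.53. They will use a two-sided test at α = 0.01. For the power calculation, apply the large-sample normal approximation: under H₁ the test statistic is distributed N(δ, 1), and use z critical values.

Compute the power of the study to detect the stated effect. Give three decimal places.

Power ≈ 0.669

Noncentrality parameter: δ = d / √(1/n₁ + 1/n₂) = 0.53 / √(1/43 + 1/130) = 3.0127
Critical value for a two-sided test at α = 0.01: z_{α/2} = 2.576.
Power = Φ(δ − 2.576) + Φ(−δ − 2.576) = Φ(0.437) + Φ(-5.589) = 0.6689 + 0.0000 = 0.6689.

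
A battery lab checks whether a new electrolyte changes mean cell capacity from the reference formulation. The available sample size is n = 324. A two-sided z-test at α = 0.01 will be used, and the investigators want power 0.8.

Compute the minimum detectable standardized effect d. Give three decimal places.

Required noncentrality: δ = z_{0.005} + z_{0.20} = 2.576 + 0.842 = 3.417.
(The second rejection-region term Φ(−δ − z_{α/2}) is negligible and dropped.)
δ = d·√n ⇒ d = δ/√n = 3.417/√324 = 0.1899.

d ≈ 0.190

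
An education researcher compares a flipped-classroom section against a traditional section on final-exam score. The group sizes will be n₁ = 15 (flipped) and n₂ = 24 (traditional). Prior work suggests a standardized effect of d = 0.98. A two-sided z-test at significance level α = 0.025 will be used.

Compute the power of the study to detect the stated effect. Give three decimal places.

Power ≈ 0.769

Noncentrality parameter: λ = d / √(1/n₁ + 1/n₂) = 0.98 / √(1/15 + 1/24) = 2.9775
Two-sided α = 0.025 → critical value z_{0.0125} = 2.241.
Power = Φ(λ − 2.241) + Φ(−λ − 2.241) = Φ(0.736) + Φ(-5.219) = 0.7692 + 0.0000 = 0.7692.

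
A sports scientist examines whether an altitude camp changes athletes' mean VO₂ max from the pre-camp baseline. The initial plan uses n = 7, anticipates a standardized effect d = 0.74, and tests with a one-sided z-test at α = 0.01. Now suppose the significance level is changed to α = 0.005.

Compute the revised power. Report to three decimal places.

δ = d·√n = 0.74 × √7 = 1.9579 (unchanged). New critical value: z_{0.005} = 2.576.
Revised power = Φ(δ − 2.576) = Φ(-0.618) = 0.2683.

Power ≈ 0.268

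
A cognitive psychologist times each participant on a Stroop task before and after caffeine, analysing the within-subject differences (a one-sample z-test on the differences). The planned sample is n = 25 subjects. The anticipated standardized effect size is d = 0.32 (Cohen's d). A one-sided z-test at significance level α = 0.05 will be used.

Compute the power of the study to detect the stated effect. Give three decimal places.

Power ≈ 0.482

Noncentrality parameter: δ = d·√n = 0.32 × √25 = 1.6000
Critical value for a one-sided test at α = 0.05: z_α = 1.645.
Power = P(Z > 1.645 − δ) = Φ(-0.045) = 0.4821.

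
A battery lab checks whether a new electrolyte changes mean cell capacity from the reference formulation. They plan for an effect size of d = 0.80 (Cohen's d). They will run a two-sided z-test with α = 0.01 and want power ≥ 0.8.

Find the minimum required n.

For power 0.8 need Φ(δ − z_{0.005}) = 0.8, so δ = z_{0.005} + z_{0.20} = 2.576 + 0.842 = 3.417.
(The Φ(−δ − z_{α/2}) term is vanishingly small for δ > 0 and is dropped in the standard sample-size formula.)
δ = d·√n ⇒ n = (δ/d)² = (3.417 / 0.80)² = 18.25.
Round up to the next whole unit.

n = 19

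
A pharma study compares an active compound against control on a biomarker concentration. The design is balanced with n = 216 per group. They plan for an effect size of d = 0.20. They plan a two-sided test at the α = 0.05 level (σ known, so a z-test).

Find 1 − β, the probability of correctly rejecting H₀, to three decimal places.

Power ≈ 0.547

Noncentrality parameter: δ = d·√(n/2) = 0.20 × √(216/2) = 2.0785
Critical value for a two-sided test at α = 0.05: z_{α/2} = 1.960.
Power = Φ(δ − 1.960) + Φ(−δ − 1.960) = Φ(0.118) + Φ(-4.038) = 0.5472 + 0.0000 = 0.5472.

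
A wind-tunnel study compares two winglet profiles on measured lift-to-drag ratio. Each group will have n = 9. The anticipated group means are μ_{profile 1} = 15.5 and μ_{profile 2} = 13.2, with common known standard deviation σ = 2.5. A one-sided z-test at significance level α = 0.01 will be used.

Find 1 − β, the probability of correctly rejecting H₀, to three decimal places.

Standardized effect: d = |μ_{profile 1} − μ_{profile 2}| / σ = |15.5 − 13.2| / 2.5 = 0.9200
Noncentrality parameter: δ = d·√(n/2) = 0.9200 × √(9/2) = 1.9516
One-sided α = 0.01 → critical value z_{0.01} = 2.326.
Power = P(Z > 2.326 − δ) = Φ(-0.375) = 0.3539.

Power ≈ 0.354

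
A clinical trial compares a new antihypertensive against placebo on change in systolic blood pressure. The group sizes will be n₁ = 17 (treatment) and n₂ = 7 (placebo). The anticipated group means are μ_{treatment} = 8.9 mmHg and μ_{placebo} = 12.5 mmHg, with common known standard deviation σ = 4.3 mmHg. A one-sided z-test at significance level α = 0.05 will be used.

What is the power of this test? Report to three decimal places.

Power ≈ 0.587

Standardized effect: d = |μ_{treatment} − μ_{placebo}| / σ = |8.9 − 12.5| / 4.3 = 0.8372
Noncentrality parameter: δ = d / √(1/n₁ + 1/n₂) = 0.8372 / √(1/17 + 1/7) = 1.8642
Critical value for a one-sided test at α = 0.05: z_α = 1.645.
Power = P(Z > 1.645 − δ) = Φ(0.219) = 0.5868.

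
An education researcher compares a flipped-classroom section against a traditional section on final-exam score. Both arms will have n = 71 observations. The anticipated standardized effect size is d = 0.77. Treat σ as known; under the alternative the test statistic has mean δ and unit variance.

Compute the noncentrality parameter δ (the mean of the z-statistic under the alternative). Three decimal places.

The noncentrality parameter scales effect size by the design's sample-size factor: δ = d·√(n/2) = 0.77 × √(71/2) = 4.5878

δ ≈ 4.588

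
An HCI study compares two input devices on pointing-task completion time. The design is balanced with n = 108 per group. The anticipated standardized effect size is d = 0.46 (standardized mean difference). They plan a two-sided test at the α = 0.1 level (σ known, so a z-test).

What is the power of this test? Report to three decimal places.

Noncentrality parameter: δ = d·√(n/2) = 0.46 × √(108/2) = 3.3803
Critical value for a two-sided test at α = 0.1: z_{α/2} = 1.645.
Power = Φ(δ − 1.645) + Φ(−δ − 1.645) = Φ(1.735) + Φ(-5.025) = 0.9587 + 0.0000 = 0.9587.

Power ≈ 0.959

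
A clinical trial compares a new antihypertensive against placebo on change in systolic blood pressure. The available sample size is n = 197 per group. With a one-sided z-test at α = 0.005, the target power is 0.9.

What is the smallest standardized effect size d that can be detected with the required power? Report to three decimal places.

Need Φ(δ − 2.576) = 0.9, so δ = 2.576 + 1.282 = 3.857.
δ = d·√(n/2) ⇒ d = δ/√(n/2) = 3.857/√(197/2) = 0.3887.

d ≈ 0.389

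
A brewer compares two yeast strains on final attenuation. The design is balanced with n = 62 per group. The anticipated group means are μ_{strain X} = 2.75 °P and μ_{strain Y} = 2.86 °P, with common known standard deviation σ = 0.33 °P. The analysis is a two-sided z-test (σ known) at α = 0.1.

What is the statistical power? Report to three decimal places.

Power ≈ 0.584

Standardized effect: d = |μ_{strain X} − μ_{strain Y}| / σ = |2.75 − 2.86| / 0.33 = 0.3333
Noncentrality parameter: δ = d·√(n/2) = 0.3333 × √(62/2) = 1.8559
Two-sided α = 0.1 → critical value z_{0.05} = 1.645.
Power = Φ(δ − 1.645) + Φ(−δ − 1.645) = Φ(0.211) + Φ(-3.501) = 0.5836 + 0.0002 = 0.5838.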